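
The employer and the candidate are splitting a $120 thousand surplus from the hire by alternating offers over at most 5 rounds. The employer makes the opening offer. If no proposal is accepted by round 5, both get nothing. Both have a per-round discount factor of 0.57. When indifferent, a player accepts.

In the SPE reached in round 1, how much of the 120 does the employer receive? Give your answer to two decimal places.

Round 5 (the employer proposes): the candidate will accept anything ≥ 0, so the employer offers 0 and keeps 120.
Round 4 (the candidate proposes): the employer can get 120 next round, worth 0.57 × 120 = 68.4 now, so the candidate offers 68.4, keeping 51.6.
Round 3 (the employer proposes): the candidate can get 51.6 next round, worth 0.57 × 51.6 = 29.412 now. The employer offers 29.412 and keeps 120 − 29.412 = 90.588.
Round 2 (the candidate proposes): the employer can get 90.588 next round, worth 0.57 × 90.588 = 51.63516 now, so the candidate offers 51.63516, keeping 68.36484.
Round 1 (the employer proposes): the candidate can get 68.36484 next round, worth 0.57 × 68.36484 = 38.9679588 now; the employer offers that and keeps 81.0320412.

81.03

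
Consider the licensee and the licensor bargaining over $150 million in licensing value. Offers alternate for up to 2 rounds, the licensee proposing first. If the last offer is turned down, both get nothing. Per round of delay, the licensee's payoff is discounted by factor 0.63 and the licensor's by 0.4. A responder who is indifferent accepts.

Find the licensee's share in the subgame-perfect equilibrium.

Round 2 (the licensor proposes): rejection yields 0 for the licensee; the licensor offers 0 and keeps 150.
Round 1 (the licensee proposes): the licensor can get 150 next round, worth 0.4 × 150 = 60 now; the licensee offers that and keeps 90.

90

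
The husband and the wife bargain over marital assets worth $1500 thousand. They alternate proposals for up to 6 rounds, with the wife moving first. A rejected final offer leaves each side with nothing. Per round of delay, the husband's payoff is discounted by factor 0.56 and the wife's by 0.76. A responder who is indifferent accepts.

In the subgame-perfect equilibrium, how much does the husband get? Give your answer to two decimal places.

Round 6 (the husband proposes): rejection yields 0 for the wife; the husband offers 0 and keeps 1500.
Round 5 (the wife proposes): the husband can get 1500 next round, worth 0.56 × 1500 = 840 now. The wife offers 840 and keeps 1500 − 840 = 660.
Round 4 (the husband proposes): the wife can get 660 next round, worth 0.76 × 660 = 501.6 now, so the husband offers 501.6, keeping 998.4.
Round 3 (the wife proposes): the husband can get 998.4 next round, worth 0.56 × 998.4 = 559.104 now; the wife offers that and keeps 940.896.
Round 2 (the husband proposes): the wife can get 940.896 next round, worth 0.76 × 940.896 = 715.08096 now, so the husband offers 715.08096, keeping 784.91904.
Round 1 (the wife proposes): the husband can get 784.91904 next round, worth 0.56 × 784.91904 = 439.5546624 now, so the wife offers 439.5546624, keeping 1060.4453376.

439.55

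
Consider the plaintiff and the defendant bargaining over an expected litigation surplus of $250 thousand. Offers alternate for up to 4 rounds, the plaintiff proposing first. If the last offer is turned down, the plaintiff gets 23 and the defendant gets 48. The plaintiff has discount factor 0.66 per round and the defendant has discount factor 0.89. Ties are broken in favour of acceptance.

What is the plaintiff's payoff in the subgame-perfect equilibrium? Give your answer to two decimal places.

55.68

Round 4 (the defendant proposes): the plaintiff gets 23 if talks fail, so the defendant offers 23 and keeps 227.
Round 3 (the plaintiff proposes): the defendant can get 227 next round, worth 0.89 × 227 = 202.03 now. The plaintiff offers 202.03 and keeps 250 − 202.03 = 47.97.
Round 2 (the defendant proposes): the plaintiff can get 47.97 next round, worth 0.66 × 47.97 = 31.6602 now. The defendant offers 31.6602 and keeps 250 − 31.6602 = 218.3398.
Round 1 (the plaintiff proposes): the defendant can get 218.3398 next round, worth 0.89 × 218.3398 = 194.322422 now. The plaintiff offers 194.322422 and keeps 250 − 194.322422 = 55.677578.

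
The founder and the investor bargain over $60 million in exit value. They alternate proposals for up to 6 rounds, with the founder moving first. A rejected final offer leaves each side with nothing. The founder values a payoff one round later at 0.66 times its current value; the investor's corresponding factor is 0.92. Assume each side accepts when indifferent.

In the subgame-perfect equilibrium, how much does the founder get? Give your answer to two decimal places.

Solve by backward induction from round 6.
Round 6 (the investor proposes): the founder will accept anything ≥ 0, so the investor offers 0 and keeps 60.
Round 5 (the founder proposes): the investor can get 60 next round, worth 0.92 × 60 = 55.2 now, so the founder offers 55.2, keeping 4.8.
Round 4 (the investor proposes): the founder can get 4.8 next round, worth 0.66 × 4.8 = 3.168 now. The investor offers 3.168 and keeps 60 − 3.168 = 56.832.
Round 3 (the founder proposes): the investor can get 56.832 next round, worth 0.92 × 56.832 = 52.28544 now. The founder offers 52.28544 and keeps 60 − 52.28544 = 7.71456.
Round 2 (the investor proposes): the founder can get 7.71456 next round, worth 0.66 × 7.71456 = 5.0916096 now; the investor offers that and keeps 54.9083904.
Round 1 (the founder proposes): the investor can get 54.9083904 next round, worth 0.92 × 54.9083904 = 50.515719168 now; the founder offers that and keeps 9.484280832.

9.48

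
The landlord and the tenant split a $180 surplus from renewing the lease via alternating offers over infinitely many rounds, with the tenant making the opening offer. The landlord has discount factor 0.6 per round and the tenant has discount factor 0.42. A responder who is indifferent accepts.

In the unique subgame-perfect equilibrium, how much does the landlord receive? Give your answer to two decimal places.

83.74

In a stationary SPE each proposer offers the other exactly their discounted continuation value.
If the tenant keeps x when proposing and the landlord keeps y when proposing, then x = 180 − 0.6y and y = 180 − 0.42x.
Solving: x = 180(1 − 0.6) / (1 − 0.42·0.6) = 72 / 0.748 ≈ 96.2567.
The landlord gets 180 − 96.2567 ≈ 83.7433.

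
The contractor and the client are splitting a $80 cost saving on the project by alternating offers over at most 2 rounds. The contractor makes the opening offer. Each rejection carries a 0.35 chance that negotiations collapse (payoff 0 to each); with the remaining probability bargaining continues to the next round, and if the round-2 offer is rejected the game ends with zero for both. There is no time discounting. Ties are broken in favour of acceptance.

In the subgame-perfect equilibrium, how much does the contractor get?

28

Round 2 (the client proposes): rejection yields 0 for the contractor; the client offers 0 and keeps 80.
Round 1 (the contractor proposes): rejecting gives the client an expected 0.65 × 80 = 52; the contractor offers that and keeps 28.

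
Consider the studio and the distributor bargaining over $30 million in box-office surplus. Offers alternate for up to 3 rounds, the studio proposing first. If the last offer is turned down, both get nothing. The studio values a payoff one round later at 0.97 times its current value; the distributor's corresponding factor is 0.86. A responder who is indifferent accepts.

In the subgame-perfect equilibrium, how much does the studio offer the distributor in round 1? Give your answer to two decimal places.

0.77

Round 3 (the studio proposes): rejection yields 0 for the distributor; the studio offers 0 and keeps 30.
Round 2 (the distributor proposes): the studio can get 30 next round, worth 0.97 × 30 = 29.1 now; the distributor offers that and keeps 0.9.
Round 1 (the studio proposes): the distributor can get 0.9 next round, worth 0.86 × 0.9 = 0.774 now. The studio offers 0.774 and keeps 30 − 0.774 = 29.226.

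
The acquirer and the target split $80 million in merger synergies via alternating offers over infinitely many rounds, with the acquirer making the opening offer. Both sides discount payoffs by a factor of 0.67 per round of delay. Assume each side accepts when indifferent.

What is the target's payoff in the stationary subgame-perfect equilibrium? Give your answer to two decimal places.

Let x be the acquirer's share when the acquirer proposes and y be the target's share when the target proposes.
The target accepts iff offered ≥ 0.67·y, so x = 80 − 0.67y. Symmetrically y = 80 − 0.67x.
Substituting: x = 80 − 0.67(80 − 0.67x), giving x(1 − 0.67·0.67) = 80(1 − 0.67).
So x = 80 × 0.33 / 0.5511 ≈ 47.9042, and the target receives 80 − x ≈ 32.0958.

32.10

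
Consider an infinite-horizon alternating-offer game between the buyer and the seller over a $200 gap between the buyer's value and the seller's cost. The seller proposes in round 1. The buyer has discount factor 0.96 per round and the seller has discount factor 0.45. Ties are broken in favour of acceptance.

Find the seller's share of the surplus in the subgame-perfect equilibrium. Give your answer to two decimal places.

In a stationary SPE each proposer offers the other exactly their discounted continuation value.
If the seller keeps x when proposing and the buyer keeps y when proposing, then x = 200 − 0.96y and y = 200 − 0.45x.
Solving: x = 200(1 − 0.96) / (1 − 0.45·0.96) = 8 / 0.568 ≈ 14.0845.
The buyer gets 200 − 14.0845 ≈ 185.9155.

14.08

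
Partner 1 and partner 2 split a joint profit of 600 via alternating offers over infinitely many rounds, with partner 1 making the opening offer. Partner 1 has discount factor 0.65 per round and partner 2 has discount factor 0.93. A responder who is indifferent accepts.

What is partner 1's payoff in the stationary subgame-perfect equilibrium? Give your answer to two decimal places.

106.19

When partner 1 proposes, partner 2 accepts any offer worth at least 0.93 times what partner 2 would get by proposing next round; and vice versa.
This gives x = 600 − 0.93y and y = 600 − 0.65x, where x and y are each side's share when it proposes.
Hence (1 − 0.93·0.65)x = 600(1 − 0.93), i.e. 0.3955·x = 42.
x ≈ 106.1947; partner 2's share is 600 − x ≈ 493.8053.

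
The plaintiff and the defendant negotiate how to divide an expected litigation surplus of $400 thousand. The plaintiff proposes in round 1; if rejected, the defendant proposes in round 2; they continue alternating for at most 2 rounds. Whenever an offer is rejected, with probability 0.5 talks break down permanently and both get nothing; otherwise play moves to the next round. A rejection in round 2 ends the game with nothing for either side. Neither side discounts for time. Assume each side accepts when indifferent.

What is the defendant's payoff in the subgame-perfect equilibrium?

Round 2 (the defendant proposes): rejection yields 0 for the plaintiff; the defendant offers 0 and keeps 400.
Round 1 (the plaintiff proposes): rejecting gives the defendant an expected 0.5 × 400 = 200, so the plaintiff offers 200, keeping 200.

200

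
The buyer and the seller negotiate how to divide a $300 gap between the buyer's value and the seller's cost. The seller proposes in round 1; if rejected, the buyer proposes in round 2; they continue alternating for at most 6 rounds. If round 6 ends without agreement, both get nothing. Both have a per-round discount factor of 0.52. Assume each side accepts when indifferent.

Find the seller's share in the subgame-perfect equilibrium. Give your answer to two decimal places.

193.47

Round 6 (the buyer proposes): rejection yields 0 for the seller; the buyer offers 0 and keeps 300.
Round 5 (the seller proposes): the buyer can get 300 next round, worth 0.52 × 300 = 156 now; the seller offers that and keeps 144.
Round 4 (the buyer proposes): the seller can get 144 next round, worth 0.52 × 144 = 74.88 now; the buyer offers that and keeps 225.12.
Round 3 (the seller proposes): the buyer can get 225.12 next round, worth 0.52 × 225.12 = 117.0624 now, so the seller offers 117.0624, keeping 182.9376.
Round 2 (the buyer proposes): the seller can get 182.9376 next round, worth 0.52 × 182.9376 = 95.127552 now. The buyer offers 95.127552 and keeps 300 − 95.127552 = 204.872448.
Round 1 (the seller proposes): the buyer can get 204.872448 next round, worth 0.52 × 204.872448 = 106.53367296 now. The seller offers 106.53367296 and keeps 300 − 106.53367296 = 193.46632704.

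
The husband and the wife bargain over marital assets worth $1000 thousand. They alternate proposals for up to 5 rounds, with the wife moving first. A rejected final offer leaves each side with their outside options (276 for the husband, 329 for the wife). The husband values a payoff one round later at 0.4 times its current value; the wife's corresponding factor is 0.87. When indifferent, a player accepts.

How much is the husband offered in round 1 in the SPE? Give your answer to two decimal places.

By backward induction:
Round 5 (the wife proposes): the husband gets 276 if talks fail, so the wife offers 276 and keeps 724.
Round 4 (the husband proposes): the wife can get 724 next round, worth 0.87 × 724 = 629.88 now, so the husband offers 629.88, keeping 370.12.
Round 3 (the wife proposes): the husband can get 370.12 next round, worth 0.4 × 370.12 = 148.048 now; the wife offers that and keeps 851.952.
Round 2 (the husband proposes): the wife can get 851.952 next round, worth 0.87 × 851.952 = 741.19824 now, so the husband offers 741.19824, keeping 258.80176.
Round 1 (the wife proposes): the husband can get 258.80176 next round, worth 0.4 × 258.80176 = 103.520704 now, so the wife offers 103.520704, keeping 896.479296.

103.52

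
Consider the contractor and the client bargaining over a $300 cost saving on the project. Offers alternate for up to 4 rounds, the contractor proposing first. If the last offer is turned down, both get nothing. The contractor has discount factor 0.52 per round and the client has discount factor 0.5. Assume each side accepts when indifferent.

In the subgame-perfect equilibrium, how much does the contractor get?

Round 4 (the client proposes): rejection yields 0 for the contractor; the client offers 0 and keeps 300.
Round 3 (the contractor proposes): the client can get 300 next round, worth 0.5 × 300 = 150 now. The contractor offers 150 and keeps 300 − 150 = 150.
Round 2 (the client proposes): the contractor can get 150 next round, worth 0.52 × 150 = 78 now. The client offers 78 and keeps 300 − 78 = 222.
Round 1 (the contractor proposes): the client can get 222 next round, worth 0.5 × 222 = 111 now. The contractor offers 111 and keeps 300 − 111 = 189.

189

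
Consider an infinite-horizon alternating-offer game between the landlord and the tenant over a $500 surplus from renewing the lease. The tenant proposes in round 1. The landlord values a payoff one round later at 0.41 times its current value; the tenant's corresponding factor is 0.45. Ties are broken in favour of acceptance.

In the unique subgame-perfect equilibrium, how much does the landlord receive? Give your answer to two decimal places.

When the tenant proposes, the landlord accepts any offer worth at least 0.41 times what the landlord would get by proposing next round; and vice versa.
This gives x = 500 − 0.41y and y = 500 − 0.45x, where x and y are each side's share when it proposes.
Hence (1 − 0.41·0.45)x = 500(1 − 0.41), i.e. 0.8155·x = 295.
x ≈ 361.7413; the landlord's share is 500 − x ≈ 138.2587.

138.26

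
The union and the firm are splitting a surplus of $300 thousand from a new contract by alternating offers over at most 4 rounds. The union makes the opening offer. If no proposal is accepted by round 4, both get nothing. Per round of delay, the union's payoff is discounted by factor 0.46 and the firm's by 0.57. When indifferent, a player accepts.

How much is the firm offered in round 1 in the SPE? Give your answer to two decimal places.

Round 4 (the firm proposes): rejection yields 0 for the union; the firm offers 0 and keeps 300.
Round 3 (the union proposes): the firm can get 300 next round, worth 0.57 × 300 = 171 now. The union offers 171 and keeps 300 − 171 = 129.
Round 2 (the firm proposes): the union can get 129 next round, worth 0.46 × 129 = 59.34 now. The firm offers 59.34 and keeps 300 − 59.34 = 240.66.
Round 1 (the union proposes): the firm can get 240.66 next round, worth 0.57 × 240.66 = 137.1762 now. The union offers 137.1762 and keeps 300 − 137.1762 = 162.8238.

137.18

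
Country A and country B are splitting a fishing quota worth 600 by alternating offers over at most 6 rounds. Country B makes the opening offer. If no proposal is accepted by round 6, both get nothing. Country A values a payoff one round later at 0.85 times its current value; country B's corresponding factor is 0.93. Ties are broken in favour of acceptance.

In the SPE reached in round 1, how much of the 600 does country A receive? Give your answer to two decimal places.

Round 6 (country A proposes): country B will accept anything ≥ 0, so country A offers 0 and keeps 600.
Round 5 (country B proposes): country A can get 600 next round, worth 0.85 × 600 = 510 now. Country B offers 510 and keeps 600 − 510 = 90.
Round 4 (country A proposes): country B can get 90 next round, worth 0.93 × 90 = 83.7 now, so country A offers 83.7, keeping 516.3.
Round 3 (country B proposes): country A can get 516.3 next round, worth 0.85 × 516.3 = 438.855 now, so country B offers 438.855, keeping 161.145.
Round 2 (country A proposes): country B can get 161.145 next round, worth 0.93 × 161.145 = 149.86485 now, so country A offers 149.86485, keeping 450.13515.
Round 1 (country B proposes): country A can get 450.13515 next round, worth 0.85 × 450.13515 = 382.6148775 now, so country B offers 382.6148775, keeping 217.3851225.

382.61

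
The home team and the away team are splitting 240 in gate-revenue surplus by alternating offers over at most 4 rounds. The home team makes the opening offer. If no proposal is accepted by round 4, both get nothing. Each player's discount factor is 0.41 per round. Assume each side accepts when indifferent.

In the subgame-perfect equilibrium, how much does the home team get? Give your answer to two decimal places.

Work backward from the last round.
Round 4 (the away team proposes): the home team will accept anything ≥ 0, so the away team offers 0 and keeps 240.
Round 3 (the home team proposes): the away team can get 240 next round, worth 0.41 × 240 = 98.4 now. The home team offers 98.4 and keeps 240 − 98.4 = 141.6.
Round 2 (the away team proposes): the home team can get 141.6 next round, worth 0.41 × 141.6 = 58.056 now; the away team offers that and keeps 181.944.
Round 1 (the home team proposes): the away team can get 181.944 next round, worth 0.41 × 181.944 = 74.59704 now. The home team offers 74.59704 and keeps 240 − 74.59704 = 165.40296.

165.40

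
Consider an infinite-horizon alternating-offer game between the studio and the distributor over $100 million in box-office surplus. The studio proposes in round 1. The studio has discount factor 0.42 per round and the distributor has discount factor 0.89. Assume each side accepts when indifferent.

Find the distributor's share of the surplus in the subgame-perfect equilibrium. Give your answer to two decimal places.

When the studio proposes, the distributor accepts any offer worth at least 0.89 times what the distributor would get by proposing next round; and vice versa.
This gives x = 100 − 0.89y and y = 100 − 0.42x, where x and y are each side's share when it proposes.
Hence (1 − 0.89·0.42)x = 100(1 − 0.89), i.e. 0.6262·x = 11.
x ≈ 17.5663; the distributor's share is 100 − x ≈ 82.4337.

82.43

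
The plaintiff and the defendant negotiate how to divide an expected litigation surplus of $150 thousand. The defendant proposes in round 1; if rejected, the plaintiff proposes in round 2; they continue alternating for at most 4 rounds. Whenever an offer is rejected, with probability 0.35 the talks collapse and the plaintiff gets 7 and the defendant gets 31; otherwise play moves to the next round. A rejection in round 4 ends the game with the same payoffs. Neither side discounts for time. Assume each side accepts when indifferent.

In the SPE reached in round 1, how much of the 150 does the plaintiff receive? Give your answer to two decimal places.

63.24

Round 4 (the plaintiff proposes): the defendant gets 31 if talks fail, so the plaintiff offers 31 and keeps 119.
Round 3 (the defendant proposes): rejecting gives the plaintiff an expected 0.65 × 119 + 0.35 × 7 = 79.8, so the defendant offers 79.8, keeping 70.2.
Round 2 (the plaintiff proposes): rejecting gives the defendant an expected 0.65 × 70.2 + 0.35 × 31 = 56.48. The plaintiff offers 56.48 and keeps 150 − 56.48 = 93.52.
Round 1 (the defendant proposes): rejecting gives the plaintiff an expected 0.65 × 93.52 + 0.35 × 7 = 63.238, so the defendant offers 63.238, keeping 86.762.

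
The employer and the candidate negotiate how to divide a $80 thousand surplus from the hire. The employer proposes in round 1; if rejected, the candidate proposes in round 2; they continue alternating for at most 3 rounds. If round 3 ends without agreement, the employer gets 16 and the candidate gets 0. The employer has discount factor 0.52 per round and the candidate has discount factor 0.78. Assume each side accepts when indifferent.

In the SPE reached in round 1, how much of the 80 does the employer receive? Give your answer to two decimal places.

Work backward from the last round.
Round 3 (the employer proposes): the candidate will accept anything ≥ 0, so the employer offers 0 and keeps 80.
Round 2 (the candidate proposes): the employer can get 80 next round, worth 0.52 × 80 = 41.6 now. The candidate offers 41.6 and keeps 80 − 41.6 = 38.4.
Round 1 (the employer proposes): the candidate can get 38.4 next round, worth 0.78 × 38.4 = 29.952 now, so the employer offers 29.952, keeping 50.048.

50.05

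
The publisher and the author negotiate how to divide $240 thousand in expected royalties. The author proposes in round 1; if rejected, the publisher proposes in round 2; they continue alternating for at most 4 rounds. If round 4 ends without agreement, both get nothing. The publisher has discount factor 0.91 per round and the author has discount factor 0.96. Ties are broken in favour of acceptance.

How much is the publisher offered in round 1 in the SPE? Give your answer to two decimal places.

199.53

Round 4 (the publisher proposes): the author will accept anything ≥ 0, so the publisher offers 0 and keeps 240.
Round 3 (the author proposes): the publisher can get 240 next round, worth 0.91 × 240 = 218.4 now, so the author offers 218.4, keeping 21.6.
Round 2 (the publisher proposes): the author can get 21.6 next round, worth 0.96 × 21.6 = 20.736 now. The publisher offers 20.736 and keeps 240 − 20.736 = 219.264.
Round 1 (the author proposes): the publisher can get 219.264 next round, worth 0.91 × 219.264 = 199.53024 now; the author offers that and keeps 40.46976.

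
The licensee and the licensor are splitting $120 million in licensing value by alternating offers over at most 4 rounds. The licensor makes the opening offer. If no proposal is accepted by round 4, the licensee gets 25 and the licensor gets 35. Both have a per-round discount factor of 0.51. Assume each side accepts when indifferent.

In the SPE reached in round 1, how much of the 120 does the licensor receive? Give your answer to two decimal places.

Round 4 (the licensee proposes): the licensor gets 35 if talks fail, so the licensee offers 35 and keeps 85.
Round 3 (the licensor proposes): the licensee can get 85 next round, worth 0.51 × 85 = 43.35 now; the licensor offers that and keeps 76.65.
Round 2 (the licensee proposes): the licensor can get 76.65 next round, worth 0.51 × 76.65 = 39.0915 now. The licensee offers 39.0915 and keeps 120 − 39.0915 = 80.9085.
Round 1 (the licensor proposes): the licensee can get 80.9085 next round, worth 0.51 × 80.9085 = 41.263335 now; the licensor offers that and keeps 78.736665.

78.74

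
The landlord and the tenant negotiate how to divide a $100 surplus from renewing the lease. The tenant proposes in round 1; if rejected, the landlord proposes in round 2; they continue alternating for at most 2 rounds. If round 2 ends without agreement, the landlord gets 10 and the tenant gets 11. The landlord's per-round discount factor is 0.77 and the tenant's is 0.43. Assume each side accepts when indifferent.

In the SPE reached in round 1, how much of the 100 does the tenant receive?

31.47

Work backward from the last round.
Round 2 (the landlord proposes): the tenant gets 11 if talks fail, so the landlord offers 11 and keeps 89.
Round 1 (the tenant proposes): the landlord can get 89 next round, worth 0.77 × 89 = 68.53 now. The tenant offers 68.53 and keeps 100 − 68.53 = 31.47.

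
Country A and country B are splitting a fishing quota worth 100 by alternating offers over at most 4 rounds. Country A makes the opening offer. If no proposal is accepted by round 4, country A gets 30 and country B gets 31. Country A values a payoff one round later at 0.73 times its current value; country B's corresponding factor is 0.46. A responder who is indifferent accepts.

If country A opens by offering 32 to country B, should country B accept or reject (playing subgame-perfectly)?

Accept

Work out country B's continuation value if the offer is rejected.
Round 4 (country B proposes): country A gets 30 if talks fail, so country B offers 30 and keeps 70.
Round 3 (country A proposes): country B can get 70 next round, worth 0.46 × 70 = 32.2 now, so country A offers 32.2, keeping 67.8.
Round 2 (country B proposes): country A can get 67.8 next round, worth 0.73 × 67.8 = 49.494 now, so country B offers 49.494, keeping 50.506.
So by rejecting in round 1, country B gets 50.506 next round, worth 0.46 × 50.506 = 23.23276 now.
Offer 32 ≥ 23.23276, so country B accepts.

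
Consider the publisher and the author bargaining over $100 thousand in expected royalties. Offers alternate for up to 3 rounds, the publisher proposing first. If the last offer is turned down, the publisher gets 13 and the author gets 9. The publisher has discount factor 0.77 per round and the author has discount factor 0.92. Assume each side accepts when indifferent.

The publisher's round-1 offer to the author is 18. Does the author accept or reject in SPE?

Reject

Round 3 (the publisher proposes): the author gets 9 if talks fail, so the publisher offers 9 and keeps 91.
Round 2 (the author proposes): the publisher can get 91 next round, worth 0.77 × 91 = 70.07 now, so the author offers 70.07, keeping 29.93.
So by rejecting in round 1, the author gets 29.93 next round, worth 0.92 × 29.93 = 27.5356 now.
Offer 18 < 27.5356, so the author rejects.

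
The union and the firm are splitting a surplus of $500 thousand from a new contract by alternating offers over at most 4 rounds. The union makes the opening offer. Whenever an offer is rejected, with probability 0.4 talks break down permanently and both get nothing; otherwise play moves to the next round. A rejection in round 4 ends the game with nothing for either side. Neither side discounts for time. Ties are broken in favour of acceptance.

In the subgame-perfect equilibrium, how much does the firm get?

228

Round 4 (the firm proposes): rejection yields 0 for the union; the firm offers 0 and keeps 500.
Round 3 (the union proposes): rejecting gives the firm an expected 0.6 × 500 = 300, so the union offers 300, keeping 200.
Round 2 (the firm proposes): rejecting gives the union an expected 0.6 × 200 = 120. The firm offers 120 and keeps 500 − 120 = 380.
Round 1 (the union proposes): rejecting gives the firm an expected 0.6 × 380 = 228. The union offers 228 and keeps 500 − 228 = 272.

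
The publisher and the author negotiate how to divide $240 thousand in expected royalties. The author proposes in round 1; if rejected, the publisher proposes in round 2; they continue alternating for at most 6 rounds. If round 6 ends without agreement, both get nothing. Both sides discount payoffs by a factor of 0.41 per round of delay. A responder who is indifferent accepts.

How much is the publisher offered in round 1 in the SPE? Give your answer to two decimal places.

Round 6 (the publisher proposes): the author will accept anything ≥ 0, so the publisher offers 0 and keeps 240.
Round 5 (the author proposes): the publisher can get 240 next round, worth 0.41 × 240 = 98.4 now. The author offers 98.4 and keeps 240 − 98.4 = 141.6.
Round 4 (the publisher proposes): the author can get 141.6 next round, worth 0.41 × 141.6 = 58.056 now. The publisher offers 58.056 and keeps 240 − 58.056 = 181.944.
Round 3 (the author proposes): the publisher can get 181.944 next round, worth 0.41 × 181.944 = 74.59704 now; the author offers that and keeps 165.40296.
Round 2 (the publisher proposes): the author can get 165.40296 next round, worth 0.41 × 165.40296 = 67.8152136 now; the publisher offers that and keeps 172.1847864.
Round 1 (the author proposes): the publisher can get 172.1847864 next round, worth 0.41 × 172.1847864 = 70.595762424 now. The author offers 70.595762424 and keeps 240 − 70.595762424 = 169.404237576.

70.60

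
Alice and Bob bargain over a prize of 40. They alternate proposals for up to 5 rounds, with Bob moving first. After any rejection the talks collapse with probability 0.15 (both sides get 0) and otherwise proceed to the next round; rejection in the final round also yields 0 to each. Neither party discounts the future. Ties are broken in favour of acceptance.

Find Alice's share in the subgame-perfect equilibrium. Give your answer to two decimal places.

8.78

Round 5 (Bob proposes): rejection yields 0 for Alice; Bob offers 0 and keeps 40.
Round 4 (Alice proposes): rejecting gives Bob an expected 0.85 × 40 = 34; Alice offers that and keeps 6.
Round 3 (Bob proposes): rejecting gives Alice an expected 0.85 × 6 = 5.1; Bob offers that and keeps 34.9.
Round 2 (Alice proposes): rejecting gives Bob an expected 0.85 × 34.9 = 29.665; Alice offers that and keeps 10.335.
Round 1 (Bob proposes): rejecting gives Alice an expected 0.85 × 10.335 = 8.78475; Bob offers that and keeps 31.21525.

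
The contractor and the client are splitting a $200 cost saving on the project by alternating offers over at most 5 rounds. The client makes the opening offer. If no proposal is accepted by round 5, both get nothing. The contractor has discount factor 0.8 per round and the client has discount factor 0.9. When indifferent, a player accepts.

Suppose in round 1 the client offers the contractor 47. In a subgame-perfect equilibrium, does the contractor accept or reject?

Round 5 (the client proposes): rejection yields 0 for the contractor; the client offers 0 and keeps 200.
Round 4 (the contractor proposes): the client can get 200 next round, worth 0.9 × 200 = 180 now. The contractor offers 180 and keeps 200 − 180 = 20.
Round 3 (the client proposes): the contractor can get 20 next round, worth 0.8 × 20 = 16 now, so the client offers 16, keeping 184.
Round 2 (the contractor proposes): the client can get 184 next round, worth 0.9 × 184 = 165.6 now; the contractor offers that and keeps 34.4.
So by rejecting in round 1, the contractor gets 34.4 next round, worth 0.8 × 34.4 = 27.52 now.
Offer 47 ≥ 27.52, so the contractor accepts.

Accept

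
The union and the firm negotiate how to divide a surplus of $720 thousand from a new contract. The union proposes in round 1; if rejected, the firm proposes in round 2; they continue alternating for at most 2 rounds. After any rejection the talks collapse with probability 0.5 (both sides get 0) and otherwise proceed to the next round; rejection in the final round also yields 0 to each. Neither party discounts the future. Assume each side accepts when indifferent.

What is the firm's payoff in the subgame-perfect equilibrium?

360

By backward induction:
Round 2 (the firm proposes): rejection yields 0 for the union; the firm offers 0 and keeps 720.
Round 1 (the union proposes): rejecting gives the firm an expected 0.5 × 720 = 360; the union offers that and keeps 360.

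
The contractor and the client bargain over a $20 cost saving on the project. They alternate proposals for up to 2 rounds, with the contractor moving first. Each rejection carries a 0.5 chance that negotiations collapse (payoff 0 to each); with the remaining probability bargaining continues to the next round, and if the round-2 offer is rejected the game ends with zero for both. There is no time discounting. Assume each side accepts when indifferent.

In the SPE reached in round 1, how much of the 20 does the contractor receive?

10

By backward induction:
Round 2 (the client proposes): rejection yields 0 for the contractor; the client offers 0 and keeps 20.
Round 1 (the contractor proposes): rejecting gives the client an expected 0.5 × 20 = 10; the contractor offers that and keeps 10.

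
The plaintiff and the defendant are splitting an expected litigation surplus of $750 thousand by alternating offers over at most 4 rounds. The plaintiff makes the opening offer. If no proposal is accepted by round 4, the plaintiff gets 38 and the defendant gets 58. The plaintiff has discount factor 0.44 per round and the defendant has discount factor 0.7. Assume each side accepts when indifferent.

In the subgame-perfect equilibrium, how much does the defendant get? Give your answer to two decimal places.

By backward induction:
Round 4 (the defendant proposes): the plaintiff gets 38 if talks fail, so the defendant offers 38 and keeps 712.
Round 3 (the plaintiff proposes): the defendant can get 712 next round, worth 0.7 × 712 = 498.4 now, so the plaintiff offers 498.4, keeping 251.6.
Round 2 (the defendant proposes): the plaintiff can get 251.6 next round, worth 0.44 × 251.6 = 110.704 now; the defendant offers that and keeps 639.296.
Round 1 (the plaintiff proposes): the defendant can get 639.296 next round, worth 0.7 × 639.296 = 447.5072 now. The plaintiff offers 447.5072 and keeps 750 − 447.5072 = 302.4928.

447.51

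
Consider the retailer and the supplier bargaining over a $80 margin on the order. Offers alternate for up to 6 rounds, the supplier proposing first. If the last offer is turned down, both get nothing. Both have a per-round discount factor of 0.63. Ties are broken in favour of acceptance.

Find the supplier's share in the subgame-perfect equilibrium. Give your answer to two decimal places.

Round 6 (the retailer proposes): the supplier will accept anything ≥ 0, so the retailer offers 0 and keeps 80.
Round 5 (the supplier proposes): the retailer can get 80 next round, worth 0.63 × 80 = 50.4 now. The supplier offers 50.4 and keeps 80 − 50.4 = 29.6.
Round 4 (the retailer proposes): the supplier can get 29.6 next round, worth 0.63 × 29.6 = 18.648 now; the retailer offers that and keeps 61.352.
Round 3 (the supplier proposes): the retailer can get 61.352 next round, worth 0.63 × 61.352 = 38.65176 now, so the supplier offers 38.65176, keeping 41.34824.
Round 2 (the retailer proposes): the supplier can get 41.34824 next round, worth 0.63 × 41.34824 = 26.0493912 now, so the retailer offers 26.0493912, keeping 53.9506088.
Round 1 (the supplier proposes): the retailer can get 53.9506088 next round, worth 0.63 × 53.9506088 = 33.988883544 now. The supplier offers 33.988883544 and keeps 80 − 33.988883544 = 46.011116456.

46.01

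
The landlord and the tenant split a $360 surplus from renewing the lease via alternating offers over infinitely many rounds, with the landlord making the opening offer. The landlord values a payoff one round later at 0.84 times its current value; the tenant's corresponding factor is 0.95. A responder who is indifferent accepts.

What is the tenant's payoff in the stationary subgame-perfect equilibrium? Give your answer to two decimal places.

Let x be the landlord's share when the landlord proposes and y be the tenant's share when the tenant proposes.
The tenant accepts iff offered ≥ 0.95·y, so x = 360 − 0.95y. Symmetrically y = 360 − 0.84x.
Substituting: x = 360 − 0.95(360 − 0.84x), giving x(1 − 0.84·0.95) = 360(1 − 0.95).
So x = 360 × 0.05 / 0.202 ≈ 89.1089, and the tenant receives 360 − x ≈ 270.8911.

270.89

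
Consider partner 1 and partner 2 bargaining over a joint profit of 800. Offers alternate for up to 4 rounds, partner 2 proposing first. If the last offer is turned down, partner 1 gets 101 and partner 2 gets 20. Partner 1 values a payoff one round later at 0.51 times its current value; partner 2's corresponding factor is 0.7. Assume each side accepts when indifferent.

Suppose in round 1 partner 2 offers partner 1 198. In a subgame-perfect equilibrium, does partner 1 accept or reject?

Reject

Round 4 (partner 1 proposes): partner 2 gets 20 if talks fail, so partner 1 offers 20 and keeps 780.
Round 3 (partner 2 proposes): partner 1 can get 780 next round, worth 0.51 × 780 = 397.8 now. Partner 2 offers 397.8 and keeps 800 − 397.8 = 402.2.
Round 2 (partner 1 proposes): partner 2 can get 402.2 next round, worth 0.7 × 402.2 = 281.54 now, so partner 1 offers 281.54, keeping 518.46.
So by rejecting in round 1, partner 1 gets 518.46 next round, worth 0.51 × 518.46 = 264.4146 now.
Offer 198 < 264.4146, so partner 1 rejects.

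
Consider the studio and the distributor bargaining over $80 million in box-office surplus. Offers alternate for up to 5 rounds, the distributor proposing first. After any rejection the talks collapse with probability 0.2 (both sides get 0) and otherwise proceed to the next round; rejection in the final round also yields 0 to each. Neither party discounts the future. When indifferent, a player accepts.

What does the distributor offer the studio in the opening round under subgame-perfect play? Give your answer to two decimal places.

20.99

By backward induction:
Round 5 (the distributor proposes): the studio will accept anything ≥ 0, so the distributor offers 0 and keeps 80.
Round 4 (the studio proposes): rejecting gives the distributor an expected 0.8 × 80 = 64, so the studio offers 64, keeping 16.
Round 3 (the distributor proposes): rejecting gives the studio an expected 0.8 × 16 = 12.8, so the distributor offers 12.8, keeping 67.2.
Round 2 (the studio proposes): rejecting gives the distributor an expected 0.8 × 67.2 = 53.76, so the studio offers 53.76, keeping 26.24.
Round 1 (the distributor proposes): rejecting gives the studio an expected 0.8 × 26.24 = 20.992; the distributor offers that and keeps 59.008.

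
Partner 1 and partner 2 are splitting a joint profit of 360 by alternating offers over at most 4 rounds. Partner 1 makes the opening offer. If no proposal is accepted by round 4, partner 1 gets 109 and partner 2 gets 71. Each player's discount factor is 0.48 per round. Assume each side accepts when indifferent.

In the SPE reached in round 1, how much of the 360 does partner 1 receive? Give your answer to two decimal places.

Round 4 (partner 2 proposes): partner 1 gets 109 if talks fail, so partner 2 offers 109 and keeps 251.
Round 3 (partner 1 proposes): partner 2 can get 251 next round, worth 0.48 × 251 = 120.48 now, so partner 1 offers 120.48, keeping 239.52.
Round 2 (partner 2 proposes): partner 1 can get 239.52 next round, worth 0.48 × 239.52 = 114.9696 now. Partner 2 offers 114.9696 and keeps 360 − 114.9696 = 245.0304.
Round 1 (partner 1 proposes): partner 2 can get 245.0304 next round, worth 0.48 × 245.0304 = 117.614592 now. Partner 1 offers 117.614592 and keeps 360 − 117.614592 = 242.385408.

242.39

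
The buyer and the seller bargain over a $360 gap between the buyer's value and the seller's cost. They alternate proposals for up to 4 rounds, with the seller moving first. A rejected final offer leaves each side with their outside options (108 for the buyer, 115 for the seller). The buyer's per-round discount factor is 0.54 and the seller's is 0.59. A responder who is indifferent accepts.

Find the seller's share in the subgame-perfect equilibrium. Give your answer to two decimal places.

Round 4 (the buyer proposes): the seller gets 115 if talks fail, so the buyer offers 115 and keeps 245.
Round 3 (the seller proposes): the buyer can get 245 next round, worth 0.54 × 245 = 132.3 now. The seller offers 132.3 and keeps 360 − 132.3 = 227.7.
Round 2 (the buyer proposes): the seller can get 227.7 next round, worth 0.59 × 227.7 = 134.343 now, so the buyer offers 134.343, keeping 225.657.
Round 1 (the seller proposes): the buyer can get 225.657 next round, worth 0.54 × 225.657 = 121.85478 now; the seller offers that and keeps 238.14522.

238.15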